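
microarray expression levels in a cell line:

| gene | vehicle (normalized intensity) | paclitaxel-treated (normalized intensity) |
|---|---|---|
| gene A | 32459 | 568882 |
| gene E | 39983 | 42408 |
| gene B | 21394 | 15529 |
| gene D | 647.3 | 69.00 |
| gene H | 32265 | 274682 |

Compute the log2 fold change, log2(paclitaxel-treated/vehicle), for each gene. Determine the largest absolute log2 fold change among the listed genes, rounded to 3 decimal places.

log2(568882/32459) = 4.131  (gene A)
log2(42408/39983) = 0.085  (gene E)
log2(15529/21394) = -0.462  (gene B)
log2(69.00/647.3) = -3.230  (gene D)
log2(274682/32265) = 3.090  (gene H)
The largest magnitude belongs to gene A.

4.131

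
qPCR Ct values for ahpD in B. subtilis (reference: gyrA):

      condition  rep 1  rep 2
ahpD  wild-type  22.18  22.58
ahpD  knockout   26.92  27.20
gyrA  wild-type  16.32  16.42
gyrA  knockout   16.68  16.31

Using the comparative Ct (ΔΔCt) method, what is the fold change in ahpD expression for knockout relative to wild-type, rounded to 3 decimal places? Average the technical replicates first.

Mean Ct: ahpD wild-type 22.380; ahpD knockout 27.060; gyrA wild-type 16.370; gyrA knockout 16.495
ΔCt(wild-type) = 22.380 − 16.370 = 6.010
ΔCt(knockout) = 27.060 − 16.495 = 10.565
ΔΔCt = 10.565 − 6.010 = 4.555
Fold change = 2^(−4.555) = 0.0425

0.043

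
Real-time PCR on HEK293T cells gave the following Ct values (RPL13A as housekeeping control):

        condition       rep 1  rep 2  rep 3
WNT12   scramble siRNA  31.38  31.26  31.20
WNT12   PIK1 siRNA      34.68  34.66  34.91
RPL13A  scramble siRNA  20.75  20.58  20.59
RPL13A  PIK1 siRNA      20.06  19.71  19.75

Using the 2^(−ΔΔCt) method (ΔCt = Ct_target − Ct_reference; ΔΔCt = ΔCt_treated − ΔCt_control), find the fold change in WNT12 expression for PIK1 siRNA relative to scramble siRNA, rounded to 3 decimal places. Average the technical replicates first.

Mean Ct: WNT12 scramble siRNA 31.280; WNT12 PIK1 siRNA 34.750; RPL13A scramble siRNA 20.640; RPL13A PIK1 siRNA 19.840
ΔCt(scramble siRNA) = 31.280 − 20.640 = 10.640
ΔCt(PIK1 siRNA) = 34.750 − 19.840 = 14.910
ΔΔCt = 14.910 − 10.640 = 4.270
Fold change = 2^(−4.270) = 0.0518

0.052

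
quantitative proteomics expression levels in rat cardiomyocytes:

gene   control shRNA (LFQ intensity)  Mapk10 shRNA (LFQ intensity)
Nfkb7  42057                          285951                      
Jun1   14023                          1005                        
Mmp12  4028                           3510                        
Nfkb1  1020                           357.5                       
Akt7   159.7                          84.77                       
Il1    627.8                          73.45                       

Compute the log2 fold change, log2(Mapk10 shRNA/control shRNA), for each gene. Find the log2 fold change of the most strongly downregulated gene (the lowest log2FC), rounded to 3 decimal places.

-3.803

log2(285951/42057) = 2.765  (Nfkb7)
log2(1005/14023) = -3.803  (Jun1)
log2(3510/4028) = -0.199  (Mmp12)
log2(357.5/1020) = -1.513  (Nfkb1)
log2(84.77/159.7) = -0.914  (Akt7)
log2(73.45/627.8) = -3.095  (Il1)
Jun1 is most strongly downregulated.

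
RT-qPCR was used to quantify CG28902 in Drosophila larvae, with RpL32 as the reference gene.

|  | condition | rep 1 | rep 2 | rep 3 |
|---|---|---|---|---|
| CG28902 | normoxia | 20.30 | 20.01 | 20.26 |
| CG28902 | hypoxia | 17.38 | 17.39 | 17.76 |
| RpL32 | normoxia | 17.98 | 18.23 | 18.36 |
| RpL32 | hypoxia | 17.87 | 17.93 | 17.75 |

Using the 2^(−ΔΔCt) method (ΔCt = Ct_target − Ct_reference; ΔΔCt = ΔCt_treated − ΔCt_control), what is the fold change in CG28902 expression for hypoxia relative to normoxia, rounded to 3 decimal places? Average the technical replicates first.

5.063

Mean Ct: CG28902 normoxia 20.190; CG28902 hypoxia 17.510; RpL32 normoxia 18.190; RpL32 hypoxia 17.850
ΔCt(normoxia) = 20.190 − 18.190 = 2.000
ΔCt(hypoxia) = 17.510 − 17.850 = -0.340
ΔΔCt = -0.340 − 2.000 = -2.340
Fold change = 2^(−(-2.340)) = 2^2.340 = 5.0630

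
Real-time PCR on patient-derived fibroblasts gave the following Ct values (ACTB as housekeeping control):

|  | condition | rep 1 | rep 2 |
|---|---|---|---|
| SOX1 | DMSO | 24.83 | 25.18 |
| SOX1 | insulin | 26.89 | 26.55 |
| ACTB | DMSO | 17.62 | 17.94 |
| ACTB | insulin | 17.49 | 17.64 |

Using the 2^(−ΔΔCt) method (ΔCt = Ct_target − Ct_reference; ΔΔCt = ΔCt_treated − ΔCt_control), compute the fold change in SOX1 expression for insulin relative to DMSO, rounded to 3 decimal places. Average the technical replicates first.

0.262

Mean Ct: SOX1 DMSO 25.005; SOX1 insulin 26.720; ACTB DMSO 17.780; ACTB insulin 17.565
ΔCt(DMSO) = 25.005 − 17.780 = 7.225
ΔCt(insulin) = 26.720 − 17.565 = 9.155
ΔΔCt = 9.155 − 7.225 = 1.930
Fold change = 2^(−1.930) = 0.2624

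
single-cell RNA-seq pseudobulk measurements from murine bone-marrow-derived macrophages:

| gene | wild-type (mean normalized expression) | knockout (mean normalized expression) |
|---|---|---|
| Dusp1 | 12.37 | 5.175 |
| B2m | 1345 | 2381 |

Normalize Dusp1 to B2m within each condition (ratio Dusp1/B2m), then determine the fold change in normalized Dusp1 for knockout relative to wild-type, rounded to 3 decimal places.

Dusp1/B2m (wild-type) = 12.37 / 1345 = 0.009197
Dusp1/B2m (knockout) = 5.175 / 2381 = 0.0021735
Fold change = 0.0021735 / 0.009197 = 0.2363

0.236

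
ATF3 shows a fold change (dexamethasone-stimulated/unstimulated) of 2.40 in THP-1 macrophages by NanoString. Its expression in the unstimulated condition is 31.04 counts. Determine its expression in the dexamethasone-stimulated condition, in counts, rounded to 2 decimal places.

74.50

dexamethasone-stimulated expression = 31.04 × 2.40 = 74.50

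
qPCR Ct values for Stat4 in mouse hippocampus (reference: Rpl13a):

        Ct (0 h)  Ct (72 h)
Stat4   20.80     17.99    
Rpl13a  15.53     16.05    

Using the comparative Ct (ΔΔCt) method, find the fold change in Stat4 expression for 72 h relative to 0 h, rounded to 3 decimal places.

10.056

ΔCt(0 h) = 20.800 − 15.530 = 5.270
ΔCt(72 h) = 17.990 − 16.050 = 1.940
ΔΔCt = 1.940 − 5.270 = -3.330
Fold change = 2^(−(-3.330)) = 2^3.330 = 10.0561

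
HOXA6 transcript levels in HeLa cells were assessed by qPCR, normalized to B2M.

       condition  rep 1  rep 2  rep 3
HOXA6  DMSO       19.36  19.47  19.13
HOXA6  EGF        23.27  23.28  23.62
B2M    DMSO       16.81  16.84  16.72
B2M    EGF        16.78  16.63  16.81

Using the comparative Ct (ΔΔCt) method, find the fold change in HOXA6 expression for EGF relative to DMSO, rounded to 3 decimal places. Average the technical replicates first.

Mean Ct: HOXA6 DMSO 19.320; HOXA6 EGF 23.390; B2M DMSO 16.790; B2M EGF 16.740
ΔCt(DMSO) = 19.320 − 16.790 = 2.530
ΔCt(EGF) = 23.390 − 16.740 = 6.650
ΔΔCt = 6.650 − 2.530 = 4.120
Fold change = 2^(−4.120) = 0.0575

0.058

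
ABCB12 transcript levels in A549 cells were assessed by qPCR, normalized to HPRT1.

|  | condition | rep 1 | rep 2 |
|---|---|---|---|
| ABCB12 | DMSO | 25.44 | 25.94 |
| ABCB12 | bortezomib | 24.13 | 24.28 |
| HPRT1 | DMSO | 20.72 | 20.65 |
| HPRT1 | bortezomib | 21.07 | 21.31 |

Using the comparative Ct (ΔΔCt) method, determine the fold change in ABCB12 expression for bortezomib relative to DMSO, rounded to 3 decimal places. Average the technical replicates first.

3.972

Mean Ct: ABCB12 DMSO 25.690; ABCB12 bortezomib 24.205; HPRT1 DMSO 20.685; HPRT1 bortezomib 21.190
ΔCt(DMSO) = 25.690 − 20.685 = 5.005
ΔCt(bortezomib) = 24.205 − 21.190 = 3.015
ΔΔCt = 3.015 − 5.005 = -1.990
Fold change = 2^(−(-1.990)) = 2^1.990 = 3.9724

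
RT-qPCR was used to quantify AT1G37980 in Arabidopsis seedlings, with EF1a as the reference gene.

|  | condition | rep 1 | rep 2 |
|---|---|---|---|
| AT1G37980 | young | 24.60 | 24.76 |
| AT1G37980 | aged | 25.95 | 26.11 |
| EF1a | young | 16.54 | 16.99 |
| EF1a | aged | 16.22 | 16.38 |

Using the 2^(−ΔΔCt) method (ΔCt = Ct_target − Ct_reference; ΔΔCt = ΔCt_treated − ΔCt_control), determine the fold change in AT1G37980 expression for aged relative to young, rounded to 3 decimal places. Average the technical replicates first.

0.284

Mean Ct: AT1G37980 young 24.680; AT1G37980 aged 26.030; EF1a young 16.765; EF1a aged 16.300
ΔCt(young) = 24.680 − 16.765 = 7.915
ΔCt(aged) = 26.030 − 16.300 = 9.730
ΔΔCt = 9.730 − 7.915 = 1.815
Fold change = 2^(−1.815) = 0.2842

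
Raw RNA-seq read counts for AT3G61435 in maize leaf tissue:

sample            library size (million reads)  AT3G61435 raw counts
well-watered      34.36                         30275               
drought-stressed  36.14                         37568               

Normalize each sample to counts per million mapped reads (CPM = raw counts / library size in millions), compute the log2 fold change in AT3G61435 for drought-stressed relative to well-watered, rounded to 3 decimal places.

CPM(well-watered) = 30275 / 34.36 = 881.1118
CPM(drought-stressed) = 37568 / 36.14 = 1039.5130
Fold change = 1039.5130 / 881.1118 = 1.17977
log2(1.17977) = 0.2385

0.239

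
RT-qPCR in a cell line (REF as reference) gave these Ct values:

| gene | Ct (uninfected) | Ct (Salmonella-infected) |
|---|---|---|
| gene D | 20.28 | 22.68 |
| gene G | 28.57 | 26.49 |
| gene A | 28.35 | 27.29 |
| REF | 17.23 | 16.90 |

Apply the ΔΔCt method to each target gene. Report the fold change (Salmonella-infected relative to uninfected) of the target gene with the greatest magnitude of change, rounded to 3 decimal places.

0.151

gene D: ΔΔCt = (22.68−16.90) − (20.28−17.23) = 5.78 − 3.05 = 2.73; fold change = 2^-2.73 = 0.151
gene G: ΔΔCt = (26.49−16.90) − (28.57−17.23) = 9.59 − 11.34 = -1.75; fold change = 2^1.75 = 3.364
gene A: ΔΔCt = (27.29−16.90) − (28.35−17.23) = 10.39 − 11.12 = -0.73; fold change = 2^0.73 = 1.659
gene D has the largest |ΔΔCt| = 2.73.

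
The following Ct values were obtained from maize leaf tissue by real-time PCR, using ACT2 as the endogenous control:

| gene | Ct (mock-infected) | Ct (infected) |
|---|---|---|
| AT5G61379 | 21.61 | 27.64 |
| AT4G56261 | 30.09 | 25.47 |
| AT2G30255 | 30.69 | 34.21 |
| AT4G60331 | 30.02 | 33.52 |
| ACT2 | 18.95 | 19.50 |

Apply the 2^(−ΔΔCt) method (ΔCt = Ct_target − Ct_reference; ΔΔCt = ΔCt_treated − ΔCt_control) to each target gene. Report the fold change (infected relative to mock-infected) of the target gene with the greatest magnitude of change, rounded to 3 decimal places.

AT5G61379: ΔΔCt = (27.64−19.50) − (21.61−18.95) = 8.14 − 2.66 = 5.48; fold change = 2^-5.48 = 0.022
AT4G56261: ΔΔCt = (25.47−19.50) − (30.09−18.95) = 5.97 − 11.14 = -5.17; fold change = 2^5.17 = 36.002
AT2G30255: ΔΔCt = (34.21−19.50) − (30.69−18.95) = 14.71 − 11.74 = 2.97; fold change = 2^-2.97 = 0.128
AT4G60331: ΔΔCt = (33.52−19.50) − (30.02−18.95) = 14.02 − 11.07 = 2.95; fold change = 2^-2.95 = 0.129
AT5G61379 has the largest |ΔΔCt| = 5.48.

0.022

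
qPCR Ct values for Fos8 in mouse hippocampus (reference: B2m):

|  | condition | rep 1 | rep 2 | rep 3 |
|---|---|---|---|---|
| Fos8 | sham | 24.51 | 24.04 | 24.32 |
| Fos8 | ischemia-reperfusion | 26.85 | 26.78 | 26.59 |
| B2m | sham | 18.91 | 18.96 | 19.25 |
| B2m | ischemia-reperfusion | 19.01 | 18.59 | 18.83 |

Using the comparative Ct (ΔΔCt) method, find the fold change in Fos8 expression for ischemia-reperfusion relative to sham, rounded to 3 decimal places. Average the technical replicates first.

0.156

Mean Ct: Fos8 sham 24.290; Fos8 ischemia-reperfusion 26.740; B2m sham 19.040; B2m ischemia-reperfusion 18.810
ΔCt(sham) = 24.290 − 19.040 = 5.250
ΔCt(ischemia-reperfusion) = 26.740 − 18.810 = 7.930
ΔΔCt = 7.930 − 5.250 = 2.680
Fold change = 2^(−2.680) = 0.1560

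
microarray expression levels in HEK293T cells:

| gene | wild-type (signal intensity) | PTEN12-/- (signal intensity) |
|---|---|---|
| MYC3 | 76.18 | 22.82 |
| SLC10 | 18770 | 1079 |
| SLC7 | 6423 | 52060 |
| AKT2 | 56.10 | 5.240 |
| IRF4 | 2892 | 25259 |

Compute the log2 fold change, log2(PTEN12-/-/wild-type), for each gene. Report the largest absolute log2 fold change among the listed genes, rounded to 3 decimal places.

log2(22.82/76.18) = -1.739  (MYC3)
log2(1079/18770) = -4.121  (SLC10)
log2(52060/6423) = 3.019  (SLC7)
log2(5.240/56.10) = -3.420  (AKT2)
log2(25259/2892) = 3.127  (IRF4)
The largest magnitude belongs to SLC10.

4.121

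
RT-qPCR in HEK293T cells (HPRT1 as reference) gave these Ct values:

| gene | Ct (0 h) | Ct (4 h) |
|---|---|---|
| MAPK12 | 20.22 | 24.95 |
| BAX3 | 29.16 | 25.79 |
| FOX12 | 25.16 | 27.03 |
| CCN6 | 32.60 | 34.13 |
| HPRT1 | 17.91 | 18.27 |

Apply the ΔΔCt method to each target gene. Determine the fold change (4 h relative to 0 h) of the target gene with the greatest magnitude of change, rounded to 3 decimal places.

0.048

MAPK12: ΔΔCt = (24.95−18.27) − (20.22−17.91) = 6.68 − 2.31 = 4.37; fold change = 2^-4.37 = 0.048
BAX3: ΔΔCt = (25.79−18.27) − (29.16−17.91) = 7.52 − 11.25 = -3.73; fold change = 2^3.73 = 13.269
FOX12: ΔΔCt = (27.03−18.27) − (25.16−17.91) = 8.76 − 7.25 = 1.51; fold change = 2^-1.51 = 0.351
CCN6: ΔΔCt = (34.13−18.27) − (32.60−17.91) = 15.86 − 14.69 = 1.17; fold change = 2^-1.17 = 0.444
MAPK12 has the largest |ΔΔCt| = 4.37.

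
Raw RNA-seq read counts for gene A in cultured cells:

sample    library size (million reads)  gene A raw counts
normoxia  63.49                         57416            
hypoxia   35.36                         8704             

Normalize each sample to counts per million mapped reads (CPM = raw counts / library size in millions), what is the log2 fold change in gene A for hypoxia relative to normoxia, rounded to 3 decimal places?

CPM(normoxia) = 57416 / 63.49 = 904.3314
CPM(hypoxia) = 8704 / 35.36 = 246.1538
Fold change = 246.1538 / 904.3314 = 0.27219
log2(0.27219) = -1.8773

-1.877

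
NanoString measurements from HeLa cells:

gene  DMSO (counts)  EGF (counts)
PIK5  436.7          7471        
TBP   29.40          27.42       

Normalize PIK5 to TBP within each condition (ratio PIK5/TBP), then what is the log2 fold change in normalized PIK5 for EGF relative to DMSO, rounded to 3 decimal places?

PIK5/TBP (DMSO) = 436.7 / 29.40 = 14.854
PIK5/TBP (EGF) = 7471 / 27.42 = 272.47
Fold change = 272.47 / 14.854 = 18.3432
log2(18.3432) = 4.1972

4.197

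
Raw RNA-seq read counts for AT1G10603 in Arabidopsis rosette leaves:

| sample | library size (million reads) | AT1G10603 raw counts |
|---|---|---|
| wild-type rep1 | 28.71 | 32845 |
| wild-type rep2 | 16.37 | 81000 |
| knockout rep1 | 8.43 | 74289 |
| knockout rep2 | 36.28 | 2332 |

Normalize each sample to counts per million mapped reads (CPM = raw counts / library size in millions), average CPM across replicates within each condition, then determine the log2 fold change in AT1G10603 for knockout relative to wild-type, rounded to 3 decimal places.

CPM(wild-type rep1) = 32845 / 28.71 = 1144.0265
CPM(wild-type rep2) = 81000 / 16.37 = 4948.0757
CPM(knockout rep1) = 74289 / 8.43 = 8812.4555
CPM(knockout rep2) = 2332 / 36.28 = 64.2778
mean CPM(wild-type) = 3046.0511; mean CPM(knockout) = 4438.3667
Fold change = 4438.3667 / 3046.0511 = 1.45709
log2(1.45709) = 0.5431

0.543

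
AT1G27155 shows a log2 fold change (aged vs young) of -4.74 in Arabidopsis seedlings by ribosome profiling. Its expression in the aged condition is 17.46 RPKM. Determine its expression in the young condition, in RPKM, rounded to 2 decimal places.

Fold change = 2^(-4.74) = 0.0374
young expression = 17.46 / 0.0374 = 466.58

466.58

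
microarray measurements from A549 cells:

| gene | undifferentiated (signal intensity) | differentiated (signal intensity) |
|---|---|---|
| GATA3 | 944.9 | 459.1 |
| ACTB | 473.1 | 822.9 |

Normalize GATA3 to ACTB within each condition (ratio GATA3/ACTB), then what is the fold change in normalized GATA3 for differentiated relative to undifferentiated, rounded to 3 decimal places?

0.279

GATA3/ACTB (undifferentiated) = 944.9 / 473.1 = 1.9973
GATA3/ACTB (differentiated) = 459.1 / 822.9 = 0.5579
Fold change = 0.5579 / 1.9973 = 0.2793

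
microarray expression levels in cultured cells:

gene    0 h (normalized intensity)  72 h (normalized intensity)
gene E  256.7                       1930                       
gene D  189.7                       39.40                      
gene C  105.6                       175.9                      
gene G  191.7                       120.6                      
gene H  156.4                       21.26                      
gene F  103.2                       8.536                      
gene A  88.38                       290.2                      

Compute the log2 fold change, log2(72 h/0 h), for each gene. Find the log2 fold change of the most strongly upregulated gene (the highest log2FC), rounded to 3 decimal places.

log2(1930/256.7) = 2.910  (gene E)
log2(39.40/189.7) = -2.267  (gene D)
log2(175.9/105.6) = 0.736  (gene C)
log2(120.6/191.7) = -0.669  (gene G)
log2(21.26/156.4) = -2.879  (gene H)
log2(8.536/103.2) = -3.596  (gene F)
log2(290.2/88.38) = 1.715  (gene A)
gene E is most strongly upregulated.

2.910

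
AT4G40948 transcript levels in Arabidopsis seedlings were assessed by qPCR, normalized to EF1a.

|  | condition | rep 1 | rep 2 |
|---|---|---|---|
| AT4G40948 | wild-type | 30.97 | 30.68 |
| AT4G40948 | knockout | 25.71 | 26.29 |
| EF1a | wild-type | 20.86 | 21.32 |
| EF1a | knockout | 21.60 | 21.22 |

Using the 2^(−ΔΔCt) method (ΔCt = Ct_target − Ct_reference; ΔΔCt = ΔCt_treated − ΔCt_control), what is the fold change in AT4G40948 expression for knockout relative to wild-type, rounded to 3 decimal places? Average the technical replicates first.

Mean Ct: AT4G40948 wild-type 30.825; AT4G40948 knockout 26.000; EF1a wild-type 21.090; EF1a knockout 21.410
ΔCt(wild-type) = 30.825 − 21.090 = 9.735
ΔCt(knockout) = 26.000 − 21.410 = 4.590
ΔΔCt = 4.590 − 9.735 = -5.145
Fold change = 2^(−(-5.145)) = 2^5.145 = 35.3834

35.383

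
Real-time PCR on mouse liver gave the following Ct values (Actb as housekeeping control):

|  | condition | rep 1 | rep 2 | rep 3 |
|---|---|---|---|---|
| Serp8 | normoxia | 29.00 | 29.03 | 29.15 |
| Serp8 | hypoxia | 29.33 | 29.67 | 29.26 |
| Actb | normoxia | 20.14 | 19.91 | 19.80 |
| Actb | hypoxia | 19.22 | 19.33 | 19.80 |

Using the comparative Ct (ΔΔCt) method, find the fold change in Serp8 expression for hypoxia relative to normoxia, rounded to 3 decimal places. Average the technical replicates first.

0.551

Mean Ct: Serp8 normoxia 29.060; Serp8 hypoxia 29.420; Actb normoxia 19.950; Actb hypoxia 19.450
ΔCt(normoxia) = 29.060 − 19.950 = 9.110
ΔCt(hypoxia) = 29.420 − 19.450 = 9.970
ΔΔCt = 9.970 − 9.110 = 0.860
Fold change = 2^(−0.860) = 0.5510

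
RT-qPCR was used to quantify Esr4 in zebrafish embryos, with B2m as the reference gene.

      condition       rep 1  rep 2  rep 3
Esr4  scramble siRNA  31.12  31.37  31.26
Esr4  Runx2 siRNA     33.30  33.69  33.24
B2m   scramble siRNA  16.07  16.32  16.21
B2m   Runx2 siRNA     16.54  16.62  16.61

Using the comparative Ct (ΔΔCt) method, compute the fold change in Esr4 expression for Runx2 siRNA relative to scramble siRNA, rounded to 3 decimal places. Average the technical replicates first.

Mean Ct: Esr4 scramble siRNA 31.250; Esr4 Runx2 siRNA 33.410; B2m scramble siRNA 16.200; B2m Runx2 siRNA 16.590
ΔCt(scramble siRNA) = 31.250 − 16.200 = 15.050
ΔCt(Runx2 siRNA) = 33.410 − 16.590 = 16.820
ΔΔCt = 16.820 − 15.050 = 1.770
Fold change = 2^(−1.770) = 0.2932

0.293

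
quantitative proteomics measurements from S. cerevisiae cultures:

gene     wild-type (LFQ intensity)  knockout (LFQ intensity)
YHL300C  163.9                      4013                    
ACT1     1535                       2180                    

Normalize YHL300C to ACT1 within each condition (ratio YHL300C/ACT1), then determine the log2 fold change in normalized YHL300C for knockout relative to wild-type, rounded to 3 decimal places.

YHL300C/ACT1 (wild-type) = 163.9 / 1535 = 0.10678
YHL300C/ACT1 (knockout) = 4013 / 2180 = 1.8408
Fold change = 1.8408 / 0.10678 = 17.2402
log2(17.2402) = 4.1077

4.108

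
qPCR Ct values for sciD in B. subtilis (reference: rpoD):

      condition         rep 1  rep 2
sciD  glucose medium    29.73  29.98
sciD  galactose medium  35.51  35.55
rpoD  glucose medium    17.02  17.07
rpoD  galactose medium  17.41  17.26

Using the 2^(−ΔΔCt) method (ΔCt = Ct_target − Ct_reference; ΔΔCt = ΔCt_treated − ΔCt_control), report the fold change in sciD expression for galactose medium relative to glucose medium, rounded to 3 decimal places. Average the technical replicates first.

0.024

Mean Ct: sciD glucose medium 29.855; sciD galactose medium 35.530; rpoD glucose medium 17.045; rpoD galactose medium 17.335
ΔCt(glucose medium) = 29.855 − 17.045 = 12.810
ΔCt(galactose medium) = 35.530 − 17.335 = 18.195
ΔΔCt = 18.195 − 12.810 = 5.385
Fold change = 2^(−5.385) = 0.0239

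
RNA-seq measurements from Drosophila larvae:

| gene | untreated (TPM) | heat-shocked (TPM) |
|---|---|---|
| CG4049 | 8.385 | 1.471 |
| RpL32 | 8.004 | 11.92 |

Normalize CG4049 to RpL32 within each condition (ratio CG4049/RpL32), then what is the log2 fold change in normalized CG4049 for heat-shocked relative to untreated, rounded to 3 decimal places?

-3.086

CG4049/RpL32 (untreated) = 8.385 / 8.004 = 1.0476
CG4049/RpL32 (heat-shocked) = 1.471 / 11.92 = 0.12341
Fold change = 0.12341 / 1.0476 = 0.1178
log2(0.1178) = -3.0856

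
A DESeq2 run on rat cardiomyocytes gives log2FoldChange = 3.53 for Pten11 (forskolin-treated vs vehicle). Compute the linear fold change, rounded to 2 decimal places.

Fold change = 2^(3.53) = 11.551

11.55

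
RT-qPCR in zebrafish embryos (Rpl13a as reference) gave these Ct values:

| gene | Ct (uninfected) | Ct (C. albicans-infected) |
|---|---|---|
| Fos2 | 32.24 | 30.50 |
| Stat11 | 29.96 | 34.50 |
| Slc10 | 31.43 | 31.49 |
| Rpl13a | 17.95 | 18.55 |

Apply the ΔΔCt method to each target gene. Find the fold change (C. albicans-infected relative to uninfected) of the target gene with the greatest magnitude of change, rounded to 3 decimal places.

0.065

Fos2: ΔΔCt = (30.50−18.55) − (32.24−17.95) = 11.95 − 14.29 = -2.34; fold change = 2^2.34 = 5.063
Stat11: ΔΔCt = (34.50−18.55) − (29.96−17.95) = 15.95 − 12.01 = 3.94; fold change = 2^-3.94 = 0.065
Slc10: ΔΔCt = (31.49−18.55) − (31.43−17.95) = 12.94 − 13.48 = -0.54; fold change = 2^0.54 = 1.454
Stat11 has the largest |ΔΔCt| = 3.94.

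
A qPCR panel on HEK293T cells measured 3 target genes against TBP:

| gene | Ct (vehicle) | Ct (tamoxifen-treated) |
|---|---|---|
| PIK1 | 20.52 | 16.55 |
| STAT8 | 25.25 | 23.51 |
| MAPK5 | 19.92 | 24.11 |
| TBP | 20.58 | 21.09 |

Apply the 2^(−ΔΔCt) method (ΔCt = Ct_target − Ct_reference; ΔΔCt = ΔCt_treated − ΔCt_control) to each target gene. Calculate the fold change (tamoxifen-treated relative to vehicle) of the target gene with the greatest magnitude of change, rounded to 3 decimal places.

22.316

PIK1: ΔΔCt = (16.55−21.09) − (20.52−20.58) = -4.54 − (-0.06) = -4.48; fold change = 2^4.48 = 22.316
STAT8: ΔΔCt = (23.51−21.09) − (25.25−20.58) = 2.42 − 4.67 = -2.25; fold change = 2^2.25 = 4.757
MAPK5: ΔΔCt = (24.11−21.09) − (19.92−20.58) = 3.02 − (-0.66) = 3.68; fold change = 2^-3.68 = 0.078
PIK1 has the largest |ΔΔCt| = 4.48.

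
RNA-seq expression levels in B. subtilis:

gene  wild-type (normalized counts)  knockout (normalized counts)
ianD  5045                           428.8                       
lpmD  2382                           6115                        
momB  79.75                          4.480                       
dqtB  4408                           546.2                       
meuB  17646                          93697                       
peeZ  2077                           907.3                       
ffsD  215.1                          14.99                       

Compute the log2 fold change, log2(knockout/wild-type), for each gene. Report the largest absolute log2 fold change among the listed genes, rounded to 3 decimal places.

log2(428.8/5045) = -3.556  (ianD)
log2(6115/2382) = 1.360  (lpmD)
log2(4.480/79.75) = -4.154  (momB)
log2(546.2/4408) = -3.013  (dqtB)
log2(93697/17646) = 2.409  (meuB)
log2(907.3/2077) = -1.195  (peeZ)
log2(14.99/215.1) = -3.843  (ffsD)
The largest magnitude belongs to momB.

4.154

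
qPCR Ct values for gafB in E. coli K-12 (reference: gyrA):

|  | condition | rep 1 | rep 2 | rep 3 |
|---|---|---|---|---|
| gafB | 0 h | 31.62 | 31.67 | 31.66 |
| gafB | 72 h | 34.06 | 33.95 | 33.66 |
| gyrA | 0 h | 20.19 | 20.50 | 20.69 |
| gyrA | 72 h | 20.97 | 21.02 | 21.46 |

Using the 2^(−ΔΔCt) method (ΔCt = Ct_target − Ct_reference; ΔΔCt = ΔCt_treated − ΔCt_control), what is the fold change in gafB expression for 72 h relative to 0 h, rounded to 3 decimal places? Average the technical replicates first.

0.342

Mean Ct: gafB 0 h 31.650; gafB 72 h 33.890; gyrA 0 h 20.460; gyrA 72 h 21.150
ΔCt(0 h) = 31.650 − 20.460 = 11.190
ΔCt(72 h) = 33.890 − 21.150 = 12.740
ΔΔCt = 12.740 − 11.190 = 1.550
Fold change = 2^(−1.550) = 0.3415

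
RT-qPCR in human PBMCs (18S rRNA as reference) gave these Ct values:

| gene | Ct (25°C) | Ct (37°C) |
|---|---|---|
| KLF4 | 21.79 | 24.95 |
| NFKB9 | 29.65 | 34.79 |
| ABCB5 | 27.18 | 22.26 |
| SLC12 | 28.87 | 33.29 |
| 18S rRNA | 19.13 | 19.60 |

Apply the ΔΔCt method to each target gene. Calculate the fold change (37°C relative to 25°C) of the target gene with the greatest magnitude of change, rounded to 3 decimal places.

41.933

KLF4: ΔΔCt = (24.95−19.60) − (21.79−19.13) = 5.35 − 2.66 = 2.69; fold change = 2^-2.69 = 0.155
NFKB9: ΔΔCt = (34.79−19.60) − (29.65−19.13) = 15.19 − 10.52 = 4.67; fold change = 2^-4.67 = 0.039
ABCB5: ΔΔCt = (22.26−19.60) − (27.18−19.13) = 2.66 − 8.05 = -5.39; fold change = 2^5.39 = 41.933
SLC12: ΔΔCt = (33.29−19.60) − (28.87−19.13) = 13.69 − 9.74 = 3.95; fold change = 2^-3.95 = 0.065
ABCB5 has the largest |ΔΔCt| = 5.39.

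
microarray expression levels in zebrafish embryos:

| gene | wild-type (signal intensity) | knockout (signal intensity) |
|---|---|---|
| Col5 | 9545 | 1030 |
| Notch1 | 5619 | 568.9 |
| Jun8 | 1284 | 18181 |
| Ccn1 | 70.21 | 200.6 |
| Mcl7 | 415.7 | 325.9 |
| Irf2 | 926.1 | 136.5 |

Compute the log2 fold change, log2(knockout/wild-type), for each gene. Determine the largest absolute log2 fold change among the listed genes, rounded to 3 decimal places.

3.824

log2(1030/9545) = -3.212  (Col5)
log2(568.9/5619) = -3.304  (Notch1)
log2(18181/1284) = 3.824  (Jun8)
log2(200.6/70.21) = 1.515  (Ccn1)
log2(325.9/415.7) = -0.351  (Mcl7)
log2(136.5/926.1) = -2.762  (Irf2)
The largest magnitude belongs to Jun8.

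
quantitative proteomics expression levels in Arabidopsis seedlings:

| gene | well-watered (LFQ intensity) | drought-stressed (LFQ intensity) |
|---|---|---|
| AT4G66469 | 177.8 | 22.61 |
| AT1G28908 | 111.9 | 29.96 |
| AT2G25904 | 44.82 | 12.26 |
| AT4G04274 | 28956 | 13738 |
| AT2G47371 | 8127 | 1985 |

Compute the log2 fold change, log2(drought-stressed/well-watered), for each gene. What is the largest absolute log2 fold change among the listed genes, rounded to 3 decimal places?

log2(22.61/177.8) = -2.975  (AT4G66469)
log2(29.96/111.9) = -1.901  (AT1G28908)
log2(12.26/44.82) = -1.870  (AT2G25904)
log2(13738/28956) = -1.076  (AT4G04274)
log2(1985/8127) = -2.034  (AT2G47371)
The largest magnitude belongs to AT4G66469.

2.975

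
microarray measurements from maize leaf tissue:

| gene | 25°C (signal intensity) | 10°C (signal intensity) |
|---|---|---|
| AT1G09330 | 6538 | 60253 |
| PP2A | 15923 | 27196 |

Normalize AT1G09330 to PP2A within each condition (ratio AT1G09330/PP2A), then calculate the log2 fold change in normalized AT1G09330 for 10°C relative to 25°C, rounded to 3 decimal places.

2.432

AT1G09330/PP2A (25°C) = 6538 / 15923 = 0.4106
AT1G09330/PP2A (10°C) = 60253 / 27196 = 2.2155
Fold change = 2.2155 / 0.4106 = 5.3958
log2(5.3958) = 2.4318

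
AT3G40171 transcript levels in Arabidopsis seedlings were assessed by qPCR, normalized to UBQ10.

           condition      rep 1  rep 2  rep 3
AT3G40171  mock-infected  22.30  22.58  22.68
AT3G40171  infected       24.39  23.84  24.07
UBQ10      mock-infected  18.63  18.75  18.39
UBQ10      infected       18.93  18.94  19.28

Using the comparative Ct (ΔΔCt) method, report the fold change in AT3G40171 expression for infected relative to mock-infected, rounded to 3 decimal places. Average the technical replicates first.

0.460

Mean Ct: AT3G40171 mock-infected 22.520; AT3G40171 infected 24.100; UBQ10 mock-infected 18.590; UBQ10 infected 19.050
ΔCt(mock-infected) = 22.520 − 18.590 = 3.930
ΔCt(infected) = 24.100 − 19.050 = 5.050
ΔΔCt = 5.050 − 3.930 = 1.120
Fold change = 2^(−1.120) = 0.4601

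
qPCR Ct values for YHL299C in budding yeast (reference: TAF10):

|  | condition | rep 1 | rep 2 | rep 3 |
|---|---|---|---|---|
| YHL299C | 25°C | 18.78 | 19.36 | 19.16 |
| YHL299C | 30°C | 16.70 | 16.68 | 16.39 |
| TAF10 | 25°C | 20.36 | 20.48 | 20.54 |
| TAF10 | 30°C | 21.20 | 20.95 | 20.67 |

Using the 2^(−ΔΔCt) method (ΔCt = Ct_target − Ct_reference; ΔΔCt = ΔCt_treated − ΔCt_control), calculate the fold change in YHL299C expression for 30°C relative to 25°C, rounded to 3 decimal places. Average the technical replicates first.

7.945

Mean Ct: YHL299C 25°C 19.100; YHL299C 30°C 16.590; TAF10 25°C 20.460; TAF10 30°C 20.940
ΔCt(25°C) = 19.100 − 20.460 = -1.360
ΔCt(30°C) = 16.590 − 20.940 = -4.350
ΔΔCt = -4.350 − (-1.360) = -2.990
Fold change = 2^(−(-2.990)) = 2^2.990 = 7.9447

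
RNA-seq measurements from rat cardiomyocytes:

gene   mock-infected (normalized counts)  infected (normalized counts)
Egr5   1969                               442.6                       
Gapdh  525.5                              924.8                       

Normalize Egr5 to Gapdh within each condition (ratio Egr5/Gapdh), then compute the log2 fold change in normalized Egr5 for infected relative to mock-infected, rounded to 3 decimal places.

-2.969

Egr5/Gapdh (mock-infected) = 1969 / 525.5 = 3.7469
Egr5/Gapdh (infected) = 442.6 / 924.8 = 0.47859
Fold change = 0.47859 / 3.7469 = 0.1277
log2(0.1277) = -2.9688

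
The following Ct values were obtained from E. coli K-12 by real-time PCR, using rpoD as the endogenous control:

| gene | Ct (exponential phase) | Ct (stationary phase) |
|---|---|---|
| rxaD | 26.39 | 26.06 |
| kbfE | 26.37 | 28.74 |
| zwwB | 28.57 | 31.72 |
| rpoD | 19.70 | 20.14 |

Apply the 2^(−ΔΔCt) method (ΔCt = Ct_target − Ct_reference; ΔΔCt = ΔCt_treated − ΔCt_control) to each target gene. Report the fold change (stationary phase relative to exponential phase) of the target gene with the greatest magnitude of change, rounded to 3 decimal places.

0.153

rxaD: ΔΔCt = (26.06−20.14) − (26.39−19.70) = 5.92 − 6.69 = -0.77; fold change = 2^0.77 = 1.705
kbfE: ΔΔCt = (28.74−20.14) − (26.37−19.70) = 8.60 − 6.67 = 1.93; fold change = 2^-1.93 = 0.262
zwwB: ΔΔCt = (31.72−20.14) − (28.57−19.70) = 11.58 − 8.87 = 2.71; fold change = 2^-2.71 = 0.153
zwwB has the largest |ΔΔCt| = 2.71.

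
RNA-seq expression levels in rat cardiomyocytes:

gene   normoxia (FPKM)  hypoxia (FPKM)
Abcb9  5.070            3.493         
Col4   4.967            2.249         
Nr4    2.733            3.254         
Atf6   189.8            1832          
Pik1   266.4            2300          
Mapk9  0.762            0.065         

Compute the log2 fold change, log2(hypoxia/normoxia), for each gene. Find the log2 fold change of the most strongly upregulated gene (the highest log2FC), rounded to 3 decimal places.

3.271

log2(3.493/5.070) = -0.538  (Abcb9)
log2(2.249/4.967) = -1.143  (Col4)
log2(3.254/2.733) = 0.252  (Nr4)
log2(1832/189.8) = 3.271  (Atf6)
log2(2300/266.4) = 3.110  (Pik1)
log2(0.065/0.762) = -3.551  (Mapk9)
Atf6 is most strongly upregulated.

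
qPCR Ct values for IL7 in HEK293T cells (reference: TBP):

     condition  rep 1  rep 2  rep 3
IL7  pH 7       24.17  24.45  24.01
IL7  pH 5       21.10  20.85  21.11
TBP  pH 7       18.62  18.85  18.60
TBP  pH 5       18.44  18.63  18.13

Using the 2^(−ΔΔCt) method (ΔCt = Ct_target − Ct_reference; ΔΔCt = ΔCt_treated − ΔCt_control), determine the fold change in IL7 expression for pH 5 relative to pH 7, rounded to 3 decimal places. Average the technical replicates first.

7.464

Mean Ct: IL7 pH 7 24.210; IL7 pH 5 21.020; TBP pH 7 18.690; TBP pH 5 18.400
ΔCt(pH 7) = 24.210 − 18.690 = 5.520
ΔCt(pH 5) = 21.020 − 18.400 = 2.620
ΔΔCt = 2.620 − 5.520 = -2.900
Fold change = 2^(−(-2.900)) = 2^2.900 = 7.4643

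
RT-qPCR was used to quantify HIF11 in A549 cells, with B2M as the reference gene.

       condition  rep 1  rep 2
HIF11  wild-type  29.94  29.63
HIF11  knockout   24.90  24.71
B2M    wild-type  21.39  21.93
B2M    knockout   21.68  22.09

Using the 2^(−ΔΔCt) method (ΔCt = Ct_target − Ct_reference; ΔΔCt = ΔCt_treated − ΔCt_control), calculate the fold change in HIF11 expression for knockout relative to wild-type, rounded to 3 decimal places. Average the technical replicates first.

36.886

Mean Ct: HIF11 wild-type 29.785; HIF11 knockout 24.805; B2M wild-type 21.660; B2M knockout 21.885
ΔCt(wild-type) = 29.785 − 21.660 = 8.125
ΔCt(knockout) = 24.805 − 21.885 = 2.920
ΔΔCt = 2.920 − 8.125 = -5.205
Fold change = 2^(−(-5.205)) = 2^5.205 = 36.8860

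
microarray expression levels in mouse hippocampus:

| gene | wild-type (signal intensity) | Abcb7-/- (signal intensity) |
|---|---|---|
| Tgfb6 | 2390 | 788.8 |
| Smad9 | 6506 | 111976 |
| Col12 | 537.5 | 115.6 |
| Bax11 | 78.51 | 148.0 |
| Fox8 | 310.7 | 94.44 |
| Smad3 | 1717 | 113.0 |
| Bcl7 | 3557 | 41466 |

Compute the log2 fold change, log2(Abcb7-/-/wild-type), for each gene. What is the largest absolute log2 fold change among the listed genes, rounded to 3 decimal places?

4.105

log2(788.8/2390) = -1.599  (Tgfb6)
log2(111976/6506) = 4.105  (Smad9)
log2(115.6/537.5) = -2.217  (Col12)
log2(148.0/78.51) = 0.915  (Bax11)
log2(94.44/310.7) = -1.718  (Fox8)
log2(113.0/1717) = -3.925  (Smad3)
log2(41466/3557) = 3.543  (Bcl7)
The largest magnitude belongs to Smad9.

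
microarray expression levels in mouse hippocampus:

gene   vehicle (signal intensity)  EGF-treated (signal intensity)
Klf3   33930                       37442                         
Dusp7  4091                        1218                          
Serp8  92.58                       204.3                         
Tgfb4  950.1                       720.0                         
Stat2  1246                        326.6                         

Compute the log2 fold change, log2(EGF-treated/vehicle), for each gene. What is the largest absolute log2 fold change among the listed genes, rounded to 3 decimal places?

1.932

log2(37442/33930) = 0.142  (Klf3)
log2(1218/4091) = -1.748  (Dusp7)
log2(204.3/92.58) = 1.142  (Serp8)
log2(720.0/950.1) = -0.400  (Tgfb4)
log2(326.6/1246) = -1.932  (Stat2)
The largest magnitude belongs to Stat2.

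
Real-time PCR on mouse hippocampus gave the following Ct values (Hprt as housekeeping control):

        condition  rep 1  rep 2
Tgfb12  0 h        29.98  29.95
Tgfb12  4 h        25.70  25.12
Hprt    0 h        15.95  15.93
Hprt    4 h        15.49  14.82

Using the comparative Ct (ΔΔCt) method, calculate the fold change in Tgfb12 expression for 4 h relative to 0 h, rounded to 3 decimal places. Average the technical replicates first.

Mean Ct: Tgfb12 0 h 29.965; Tgfb12 4 h 25.410; Hprt 0 h 15.940; Hprt 4 h 15.155
ΔCt(0 h) = 29.965 − 15.940 = 14.025
ΔCt(4 h) = 25.410 − 15.155 = 10.255
ΔΔCt = 10.255 − 14.025 = -3.770
Fold change = 2^(−(-3.770)) = 2^3.770 = 13.6422

13.642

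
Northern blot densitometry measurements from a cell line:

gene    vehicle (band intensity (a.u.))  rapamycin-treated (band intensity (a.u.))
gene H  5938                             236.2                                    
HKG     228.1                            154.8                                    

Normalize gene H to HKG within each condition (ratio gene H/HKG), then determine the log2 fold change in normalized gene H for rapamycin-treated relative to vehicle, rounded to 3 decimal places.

-4.093

gene H/HKG (vehicle) = 5938 / 228.1 = 26.032
gene H/HKG (rapamycin-treated) = 236.2 / 154.8 = 1.5258
Fold change = 1.5258 / 26.032 = 0.0586
log2(0.0586) = -4.0926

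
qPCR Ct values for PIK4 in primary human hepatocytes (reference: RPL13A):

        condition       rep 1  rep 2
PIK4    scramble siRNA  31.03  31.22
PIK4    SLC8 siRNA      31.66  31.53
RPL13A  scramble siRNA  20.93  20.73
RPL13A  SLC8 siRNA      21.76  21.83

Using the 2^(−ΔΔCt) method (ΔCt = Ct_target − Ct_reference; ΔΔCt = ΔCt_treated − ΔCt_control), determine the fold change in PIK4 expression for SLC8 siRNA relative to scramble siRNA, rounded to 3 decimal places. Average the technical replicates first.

Mean Ct: PIK4 scramble siRNA 31.125; PIK4 SLC8 siRNA 31.595; RPL13A scramble siRNA 20.830; RPL13A SLC8 siRNA 21.795
ΔCt(scramble siRNA) = 31.125 − 20.830 = 10.295
ΔCt(SLC8 siRNA) = 31.595 − 21.795 = 9.800
ΔΔCt = 9.800 − 10.295 = -0.495
Fold change = 2^(−(-0.495)) = 2^0.495 = 1.4093

1.409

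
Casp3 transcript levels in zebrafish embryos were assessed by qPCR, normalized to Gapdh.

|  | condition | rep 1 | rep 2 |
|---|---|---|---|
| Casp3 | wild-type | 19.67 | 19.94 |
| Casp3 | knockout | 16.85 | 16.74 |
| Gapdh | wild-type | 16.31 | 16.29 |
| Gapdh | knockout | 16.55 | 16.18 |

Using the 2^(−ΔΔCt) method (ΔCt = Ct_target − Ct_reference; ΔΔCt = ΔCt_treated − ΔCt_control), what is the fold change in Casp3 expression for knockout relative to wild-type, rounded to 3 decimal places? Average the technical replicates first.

Mean Ct: Casp3 wild-type 19.805; Casp3 knockout 16.795; Gapdh wild-type 16.300; Gapdh knockout 16.365
ΔCt(wild-type) = 19.805 − 16.300 = 3.505
ΔCt(knockout) = 16.795 − 16.365 = 0.430
ΔΔCt = 0.430 − 3.505 = -3.075
Fold change = 2^(−(-3.075)) = 2^3.075 = 8.4269

8.427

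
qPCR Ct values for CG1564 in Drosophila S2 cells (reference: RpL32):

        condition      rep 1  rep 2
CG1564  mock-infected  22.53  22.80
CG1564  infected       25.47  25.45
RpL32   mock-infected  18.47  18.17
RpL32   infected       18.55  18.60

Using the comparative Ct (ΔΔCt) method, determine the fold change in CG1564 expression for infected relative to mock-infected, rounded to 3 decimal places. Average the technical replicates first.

0.172

Mean Ct: CG1564 mock-infected 22.665; CG1564 infected 25.460; RpL32 mock-infected 18.320; RpL32 infected 18.575
ΔCt(mock-infected) = 22.665 − 18.320 = 4.345
ΔCt(infected) = 25.460 − 18.575 = 6.885
ΔΔCt = 6.885 − 4.345 = 2.540
Fold change = 2^(−2.540) = 0.1719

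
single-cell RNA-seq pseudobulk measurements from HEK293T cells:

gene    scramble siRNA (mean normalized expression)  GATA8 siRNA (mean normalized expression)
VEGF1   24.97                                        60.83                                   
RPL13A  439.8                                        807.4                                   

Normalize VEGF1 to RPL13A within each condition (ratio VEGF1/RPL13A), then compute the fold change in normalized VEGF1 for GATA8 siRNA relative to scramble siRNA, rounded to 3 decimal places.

1.327

VEGF1/RPL13A (scramble siRNA) = 24.97 / 439.8 = 0.056776
VEGF1/RPL13A (GATA8 siRNA) = 60.83 / 807.4 = 0.075341
Fold change = 0.075341 / 0.056776 = 1.3270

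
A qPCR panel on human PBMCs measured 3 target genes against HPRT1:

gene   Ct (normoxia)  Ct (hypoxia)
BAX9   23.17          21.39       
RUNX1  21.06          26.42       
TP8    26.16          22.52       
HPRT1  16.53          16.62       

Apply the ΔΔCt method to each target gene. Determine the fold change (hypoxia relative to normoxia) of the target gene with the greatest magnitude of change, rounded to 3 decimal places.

0.026

BAX9: ΔΔCt = (21.39−16.62) − (23.17−16.53) = 4.77 − 6.64 = -1.87; fold change = 2^1.87 = 3.655
RUNX1: ΔΔCt = (26.42−16.62) − (21.06−16.53) = 9.80 − 4.53 = 5.27; fold change = 2^-5.27 = 0.026
TP8: ΔΔCt = (22.52−16.62) − (26.16−16.53) = 5.90 − 9.63 = -3.73; fold change = 2^3.73 = 13.269
RUNX1 has the largest |ΔΔCt| = 5.27.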